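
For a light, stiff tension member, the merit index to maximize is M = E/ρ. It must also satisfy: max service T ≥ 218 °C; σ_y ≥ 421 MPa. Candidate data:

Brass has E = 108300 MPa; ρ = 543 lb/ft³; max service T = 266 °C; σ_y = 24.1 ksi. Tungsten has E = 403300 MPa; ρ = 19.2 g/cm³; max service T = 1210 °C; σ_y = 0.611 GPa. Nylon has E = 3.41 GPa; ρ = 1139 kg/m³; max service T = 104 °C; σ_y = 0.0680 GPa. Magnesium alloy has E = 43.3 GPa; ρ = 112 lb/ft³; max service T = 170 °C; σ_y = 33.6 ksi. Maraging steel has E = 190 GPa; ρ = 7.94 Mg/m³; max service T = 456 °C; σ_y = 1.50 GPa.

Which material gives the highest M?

Screen on constraints: max service T ≥ 218 °C; σ_y ≥ 421 MPa. Survivors: tungsten, maraging steel.
Putting every candidate on a common basis:
  tungsten: E = 403.3 GPa, ρ = 19200 kg/m³
  maraging steel: E = 190.0 GPa, ρ = 7940 kg/m³
  maraging steel: M = 23.9 MN·m/kg
  tungsten: M = 21.0 MN·m/kg
Maraging steel has the largest M.

maraging steel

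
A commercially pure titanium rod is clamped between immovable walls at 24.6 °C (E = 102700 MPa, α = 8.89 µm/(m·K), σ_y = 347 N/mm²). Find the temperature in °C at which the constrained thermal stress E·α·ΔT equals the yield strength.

405 °C

E = 102700 MPa = 102.7 GPa.
σ_y = 347 N/mm² = 347.0 MPa.
E·α·ΔT = 347.0 MPa ⇒ ΔT = 347.0 / (102.7×10³ × 8.89×10⁻⁶) = 380.1 K.
T = 24.6 + 380.1 = 404.7 °C.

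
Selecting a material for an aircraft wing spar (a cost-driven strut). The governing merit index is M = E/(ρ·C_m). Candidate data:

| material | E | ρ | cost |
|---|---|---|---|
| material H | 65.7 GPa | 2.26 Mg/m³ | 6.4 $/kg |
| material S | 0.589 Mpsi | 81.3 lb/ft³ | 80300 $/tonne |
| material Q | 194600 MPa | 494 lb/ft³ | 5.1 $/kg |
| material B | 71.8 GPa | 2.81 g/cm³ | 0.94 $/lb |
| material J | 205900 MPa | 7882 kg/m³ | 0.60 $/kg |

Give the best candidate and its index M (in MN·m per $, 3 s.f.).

In SI units:
  material H: E = 65.70 GPa, ρ = 2260 kg/m³, cost = 6.400 $/kg
  material S: E = 4.061 GPa, ρ = 1302 kg/m³, cost = 80.30 $/kg
  material Q: E = 194.6 GPa, ρ = 7913 kg/m³, cost = 5.100 $/kg
  material B: E = 71.80 GPa, ρ = 2810 kg/m³, cost = 2.072 $/kg
  material J: E = 205.9 GPa, ρ = 7882 kg/m³, cost = 0.6000 $/kg
  material J: M = 43.5 MN·m per $
  material B: M = 12.3 MN·m per $
  material Q: M = 4.82 MN·m per $
  material H: M = 4.54 MN·m per $
  material S: M = 0.0388 MN·m per $
Material J has the largest M.

material J, M = 43.5 MN·m per $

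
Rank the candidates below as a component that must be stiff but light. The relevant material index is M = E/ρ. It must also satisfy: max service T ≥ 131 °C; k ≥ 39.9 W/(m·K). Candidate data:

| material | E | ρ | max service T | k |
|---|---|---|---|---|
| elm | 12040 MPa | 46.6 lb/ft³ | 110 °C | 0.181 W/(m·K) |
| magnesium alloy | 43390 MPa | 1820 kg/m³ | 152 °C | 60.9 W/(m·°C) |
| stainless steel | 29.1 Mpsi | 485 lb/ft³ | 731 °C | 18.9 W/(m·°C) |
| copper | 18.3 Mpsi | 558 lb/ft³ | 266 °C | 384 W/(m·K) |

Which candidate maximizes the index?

Screen on constraints: max service T ≥ 131 °C; k ≥ 39.9 W/(m·K). Survivors: magnesium alloy, copper.
Normalizing units and computing the index:
  magnesium alloy: E = 43.39 GPa, ρ = 1820 kg/m³
  copper: E = 126.2 GPa, ρ = 8938 kg/m³
  magnesium alloy: M = 23.8 MN·m/kg
  copper: M = 14.1 MN·m/kg
Magnesium alloy has the largest M.

magnesium alloy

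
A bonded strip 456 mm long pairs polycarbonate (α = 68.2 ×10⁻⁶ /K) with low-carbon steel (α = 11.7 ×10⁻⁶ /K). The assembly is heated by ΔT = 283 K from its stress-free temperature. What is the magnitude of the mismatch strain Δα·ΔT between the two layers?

Δα = |68.2 − 11.7|×10⁻⁶/K = 56.5×10⁻⁶/K.
Mismatch strain = Δα·ΔT = 56.5×10⁻⁶ × 283.0 = 0.0160.

0.0160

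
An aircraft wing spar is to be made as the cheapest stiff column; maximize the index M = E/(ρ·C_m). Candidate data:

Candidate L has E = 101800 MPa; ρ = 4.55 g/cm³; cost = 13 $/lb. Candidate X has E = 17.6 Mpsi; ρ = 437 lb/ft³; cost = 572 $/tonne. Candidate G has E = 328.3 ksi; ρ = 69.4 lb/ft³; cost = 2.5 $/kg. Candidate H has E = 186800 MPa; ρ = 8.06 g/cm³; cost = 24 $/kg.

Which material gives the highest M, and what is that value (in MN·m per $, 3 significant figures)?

In SI units:
  candidate L: E = 101.8 GPa, ρ = 4550 kg/m³, cost = 28.66 $/kg
  candidate X: E = 121.3 GPa, ρ = 7000 kg/m³, cost = 0.5720 $/kg
  candidate G: E = 2.264 GPa, ρ = 1112 kg/m³, cost = 2.500 $/kg
  candidate H: E = 186.8 GPa, ρ = 8060 kg/m³, cost = 24.00 $/kg
  candidate X: M = 30.3 MN·m per $
  candidate H: M = 0.966 MN·m per $
  candidate G: M = 0.814 MN·m per $
  candidate L: M = 0.781 MN·m per $
The maximum is for candidate X.

candidate X, M = 30.3 MN·m per $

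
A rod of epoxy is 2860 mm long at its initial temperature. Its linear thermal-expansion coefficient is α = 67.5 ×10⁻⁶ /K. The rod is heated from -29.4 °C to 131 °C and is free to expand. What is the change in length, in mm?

ΔT = 131 − (-29.4) = 160.4 K.
ΔL = α·L₀·ΔT = 67.5×10⁻⁶ × 2860 mm × 160.4 K = 31.0 mm.

31.0 mm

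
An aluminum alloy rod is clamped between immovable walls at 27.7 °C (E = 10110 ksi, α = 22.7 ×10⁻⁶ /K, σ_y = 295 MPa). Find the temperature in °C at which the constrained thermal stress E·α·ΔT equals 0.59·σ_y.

138 °C

E = 10110 ksi = 69.71 GPa.
E·α·ΔT = 174.0 MPa ⇒ ΔT = 174.0 / (69.71×10³ × 22.7×10⁻⁶) = 110.0 K.
T = 27.7 + 110.0 = 137.7 °C.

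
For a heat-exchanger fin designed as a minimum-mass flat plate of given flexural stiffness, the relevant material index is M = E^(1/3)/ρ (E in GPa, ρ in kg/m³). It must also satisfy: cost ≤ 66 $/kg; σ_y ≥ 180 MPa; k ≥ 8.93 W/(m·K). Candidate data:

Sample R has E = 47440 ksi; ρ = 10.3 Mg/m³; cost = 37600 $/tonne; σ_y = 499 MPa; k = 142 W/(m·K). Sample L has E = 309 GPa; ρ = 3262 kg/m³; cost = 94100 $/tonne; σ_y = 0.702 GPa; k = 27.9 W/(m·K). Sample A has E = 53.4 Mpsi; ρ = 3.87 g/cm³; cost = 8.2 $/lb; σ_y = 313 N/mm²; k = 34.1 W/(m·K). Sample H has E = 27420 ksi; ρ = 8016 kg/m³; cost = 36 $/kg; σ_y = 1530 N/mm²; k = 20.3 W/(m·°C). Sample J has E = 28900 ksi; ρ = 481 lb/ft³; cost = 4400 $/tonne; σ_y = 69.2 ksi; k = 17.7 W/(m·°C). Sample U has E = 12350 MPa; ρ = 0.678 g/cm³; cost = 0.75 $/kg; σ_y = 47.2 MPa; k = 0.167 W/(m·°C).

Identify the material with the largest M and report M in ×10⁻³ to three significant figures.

sample A, M = 1.85×10⁻³

Screen on constraints: cost ≤ 66 $/kg; σ_y ≥ 180 MPa; k ≥ 8.93 W/(m·K). Survivors: sample R, sample A, sample H, sample J.
Putting every candidate on a common basis:
  sample R: E = 327.1 GPa, ρ = 10300 kg/m³
  sample A: E = 368.2 GPa, ρ = 3870 kg/m³
  sample H: E = 189.1 GPa, ρ = 8016 kg/m³
  sample J: E = 199.3 GPa, ρ = 7705 kg/m³
  sample A: M = 1.85×10⁻³
  sample J: M = 0.758×10⁻³
  sample H: M = 0.716×10⁻³
  sample R: M = 0.669×10⁻³
Highest index: sample A.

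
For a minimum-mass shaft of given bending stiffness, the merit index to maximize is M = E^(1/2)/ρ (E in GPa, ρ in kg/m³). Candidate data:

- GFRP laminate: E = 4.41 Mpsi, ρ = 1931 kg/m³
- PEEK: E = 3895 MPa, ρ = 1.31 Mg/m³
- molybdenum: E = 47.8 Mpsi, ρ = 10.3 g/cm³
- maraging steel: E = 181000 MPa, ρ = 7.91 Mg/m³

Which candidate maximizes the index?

GFRP laminate

Normalizing units and computing the index:
  GFRP laminate: E = 30.41 GPa, ρ = 1931 kg/m³
  PEEK: E = 3.895 GPa, ρ = 1310 kg/m³
  molybdenum: E = 329.6 GPa, ρ = 10300 kg/m³
  maraging steel: E = 181.0 GPa, ρ = 7910 kg/m³
  GFRP laminate: M = 2.86×10⁻³
  molybdenum: M = 1.76×10⁻³
  maraging steel: M = 1.70×10⁻³
  PEEK: M = 1.51×10⁻³
Highest index: GFRP laminate.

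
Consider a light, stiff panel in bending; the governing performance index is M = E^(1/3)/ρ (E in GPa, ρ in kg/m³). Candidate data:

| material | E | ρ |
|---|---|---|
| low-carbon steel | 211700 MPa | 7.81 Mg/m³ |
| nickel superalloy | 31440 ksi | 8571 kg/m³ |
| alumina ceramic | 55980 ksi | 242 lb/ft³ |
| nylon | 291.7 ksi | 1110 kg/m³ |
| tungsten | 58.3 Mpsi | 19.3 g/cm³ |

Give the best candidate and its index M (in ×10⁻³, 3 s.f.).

After converting to SI:
  low-carbon steel: E = 211.7 GPa, ρ = 7810 kg/m³
  nickel superalloy: E = 216.8 GPa, ρ = 8571 kg/m³
  alumina ceramic: E = 386.0 GPa, ρ = 3876 kg/m³
  nylon: E = 2.011 GPa, ρ = 1110 kg/m³
  tungsten: E = 402.0 GPa, ρ = 19300 kg/m³
  alumina ceramic: M = 1.88×10⁻³
  nylon: M = 1.14×10⁻³
  low-carbon steel: M = 0.763×10⁻³
  nickel superalloy: M = 0.701×10⁻³
  tungsten: M = 0.382×10⁻³
Highest index: alumina ceramic.

alumina ceramic, M = 1.88×10⁻³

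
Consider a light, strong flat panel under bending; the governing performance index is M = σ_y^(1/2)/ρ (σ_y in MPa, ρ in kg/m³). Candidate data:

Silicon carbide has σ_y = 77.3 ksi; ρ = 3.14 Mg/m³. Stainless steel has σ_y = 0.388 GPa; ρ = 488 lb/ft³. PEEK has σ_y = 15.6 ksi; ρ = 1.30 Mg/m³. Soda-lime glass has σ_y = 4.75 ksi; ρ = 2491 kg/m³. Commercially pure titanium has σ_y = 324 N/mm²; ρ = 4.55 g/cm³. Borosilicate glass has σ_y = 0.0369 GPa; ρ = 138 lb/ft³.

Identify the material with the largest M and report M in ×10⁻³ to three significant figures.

Normalizing units and computing the index:
  silicon carbide: σ_y = 533.0 MPa, ρ = 3140 kg/m³
  stainless steel: σ_y = 388.0 MPa, ρ = 7817 kg/m³
  PEEK: σ_y = 107.6 MPa, ρ = 1300 kg/m³
  soda-lime glass: σ_y = 32.75 MPa, ρ = 2491 kg/m³
  commercially pure titanium: σ_y = 324.0 MPa, ρ = 4550 kg/m³
  borosilicate glass: σ_y = 36.90 MPa, ρ = 2211 kg/m³
  PEEK: M = 7.98×10⁻³
  silicon carbide: M = 7.35×10⁻³
  commercially pure titanium: M = 3.96×10⁻³
  borosilicate glass: M = 2.75×10⁻³
  stainless steel: M = 2.52×10⁻³
  soda-lime glass: M = 2.30×10⁻³
Highest index: PEEK.

PEEK, M = 7.98×10⁻³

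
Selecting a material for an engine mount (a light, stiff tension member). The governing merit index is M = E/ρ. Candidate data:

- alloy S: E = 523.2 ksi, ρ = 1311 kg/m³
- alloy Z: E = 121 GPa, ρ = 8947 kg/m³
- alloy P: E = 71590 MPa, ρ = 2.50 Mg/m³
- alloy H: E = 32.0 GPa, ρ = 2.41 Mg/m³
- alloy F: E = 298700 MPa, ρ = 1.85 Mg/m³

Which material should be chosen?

alloy F

After converting to SI:
  alloy S: E = 3.607 GPa, ρ = 1311 kg/m³
  alloy Z: E = 121.0 GPa, ρ = 8947 kg/m³
  alloy P: E = 71.59 GPa, ρ = 2500 kg/m³
  alloy H: E = 32.00 GPa, ρ = 2410 kg/m³
  alloy F: E = 298.7 GPa, ρ = 1850 kg/m³
  alloy F: M = 161 MN·m/kg
  alloy P: M = 28.6 MN·m/kg
  alloy Z: M = 13.5 MN·m/kg
  alloy H: M = 13.3 MN·m/kg
  alloy S: M = 2.75 MN·m/kg
The maximum is for alloy F.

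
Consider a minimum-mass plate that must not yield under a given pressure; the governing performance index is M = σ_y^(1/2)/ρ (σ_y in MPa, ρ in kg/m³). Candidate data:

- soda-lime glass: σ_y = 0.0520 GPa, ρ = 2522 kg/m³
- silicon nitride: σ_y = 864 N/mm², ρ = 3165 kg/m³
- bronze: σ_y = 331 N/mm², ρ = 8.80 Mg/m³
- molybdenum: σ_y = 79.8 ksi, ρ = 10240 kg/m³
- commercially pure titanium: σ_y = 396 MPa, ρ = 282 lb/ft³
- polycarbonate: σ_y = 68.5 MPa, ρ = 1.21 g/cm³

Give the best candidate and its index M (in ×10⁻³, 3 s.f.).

Putting every candidate on a common basis:
  soda-lime glass: σ_y = 52.00 MPa, ρ = 2522 kg/m³
  silicon nitride: σ_y = 864.0 MPa, ρ = 3165 kg/m³
  bronze: σ_y = 331.0 MPa, ρ = 8800 kg/m³
  molybdenum: σ_y = 550.2 MPa, ρ = 10240 kg/m³
  commercially pure titanium: σ_y = 396.0 MPa, ρ = 4517 kg/m³
  polycarbonate: σ_y = 68.50 MPa, ρ = 1210 kg/m³
  silicon nitride: M = 9.29×10⁻³
  polycarbonate: M = 6.84×10⁻³
  commercially pure titanium: M = 4.41×10⁻³
  soda-lime glass: M = 2.86×10⁻³
  molybdenum: M = 2.29×10⁻³
  bronze: M = 2.07×10⁻³
The maximum is for silicon nitride.

silicon nitride, M = 9.29×10⁻³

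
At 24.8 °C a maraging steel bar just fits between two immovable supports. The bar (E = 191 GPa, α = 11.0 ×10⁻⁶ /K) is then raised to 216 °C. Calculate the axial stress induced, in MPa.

ΔT = 191.2 K. Constrained thermal stress σ = E·α·ΔT = 191.0×10³ MPa × 11.0×10⁻⁶ × 191.2 = 402 MPa (compressive).

402 MPa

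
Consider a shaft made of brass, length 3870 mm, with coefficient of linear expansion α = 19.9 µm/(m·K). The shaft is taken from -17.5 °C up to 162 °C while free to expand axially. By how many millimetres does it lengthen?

13.8 mm

ΔT = 162 − (-17.5) = 179.5 K.
ΔL = α·L₀·ΔT = 19.9×10⁻⁶ × 3870 mm × 179.5 K = 13.8 mm.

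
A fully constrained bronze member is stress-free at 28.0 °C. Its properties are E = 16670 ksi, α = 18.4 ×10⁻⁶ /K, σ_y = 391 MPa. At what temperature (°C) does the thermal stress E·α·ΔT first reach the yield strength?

213 °C

E = 16670 ksi = 114.9 GPa.
E·α·ΔT = 391.0 MPa ⇒ ΔT = 391.0 / (114.9×10³ × 18.4×10⁻⁶) = 184.9 K.
T = 28.0 + 184.9 = 212.9 °C.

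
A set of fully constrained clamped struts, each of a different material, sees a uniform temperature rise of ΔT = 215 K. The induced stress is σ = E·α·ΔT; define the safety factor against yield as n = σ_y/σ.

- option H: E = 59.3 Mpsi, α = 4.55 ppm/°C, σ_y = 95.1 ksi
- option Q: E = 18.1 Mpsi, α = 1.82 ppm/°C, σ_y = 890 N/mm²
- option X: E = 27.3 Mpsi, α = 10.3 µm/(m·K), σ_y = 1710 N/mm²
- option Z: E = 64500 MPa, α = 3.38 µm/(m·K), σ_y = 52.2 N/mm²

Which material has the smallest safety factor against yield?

option Z

In consistent units (E in GPa, α in ×10⁻⁶/K, σ_y in MPa):
  option H: E = 408.9, α = 4.55, σ_y = 655.7 → σ = 400 MPa, n = 1.64
  option Q: E = 124.8, α = 1.82, σ_y = 890.0 → σ = 48.8 MPa, n = 18.2
  option X: E = 188.2, α = 10.3, σ_y = 1710 → σ = 417 MPa, n = 4.10
  option Z: E = 64.50, α = 3.38, σ_y = 52.20 → σ = 46.9 MPa, n = 1.11
The minimum is option Z at n = 1.11.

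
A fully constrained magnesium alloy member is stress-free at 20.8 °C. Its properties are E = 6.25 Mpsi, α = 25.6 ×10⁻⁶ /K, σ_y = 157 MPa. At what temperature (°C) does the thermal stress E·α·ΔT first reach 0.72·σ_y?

123 °C

E = 6.25 Mpsi = 43.09 GPa.
E·α·ΔT = 113.0 MPa ⇒ ΔT = 113.0 / (43.09×10³ × 25.6×10⁻⁶) = 102.5 K.
T = 20.8 + 102.5 = 123.3 °C.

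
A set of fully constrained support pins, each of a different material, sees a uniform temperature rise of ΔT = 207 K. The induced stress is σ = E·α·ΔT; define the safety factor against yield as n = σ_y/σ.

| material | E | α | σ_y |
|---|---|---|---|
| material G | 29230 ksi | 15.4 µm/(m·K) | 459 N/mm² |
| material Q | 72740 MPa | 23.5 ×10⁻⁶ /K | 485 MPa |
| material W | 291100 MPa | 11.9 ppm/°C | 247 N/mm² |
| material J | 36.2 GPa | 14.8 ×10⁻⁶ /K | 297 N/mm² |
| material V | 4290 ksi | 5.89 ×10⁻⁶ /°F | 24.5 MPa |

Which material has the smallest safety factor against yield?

Per material, after unit conversion:
  material G: E = 201.5, α = 15.4, σ_y = 459.0 → σ = 642 MPa, n = 0.714
  material Q: E = 72.74, α = 23.5, σ_y = 485.0 → σ = 354 MPa, n = 1.37
  material W: E = 291.1, α = 11.9, σ_y = 247.0 → σ = 717 MPa, n = 0.344
  material J: E = 36.20, α = 14.8, σ_y = 297.0 → σ = 111 MPa, n = 2.68
  material V: E = 29.58, α = 10.6, σ_y = 24.50 → σ = 64.9 MPa, n = 0.377
Material W has the lowest safety factor, n = 0.344.

material W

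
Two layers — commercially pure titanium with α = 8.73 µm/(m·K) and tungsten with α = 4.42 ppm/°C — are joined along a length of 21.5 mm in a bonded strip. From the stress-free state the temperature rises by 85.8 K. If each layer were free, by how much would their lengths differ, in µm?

7.95 µm

Δα = |8.73 − 4.42|×10⁻⁶/K = 4.31×10⁻⁶/K.
ΔL_mismatch = Δα·L·ΔT = 4.31×10⁻⁶ × 21.5 mm × 85.8 K = 7.95 µm.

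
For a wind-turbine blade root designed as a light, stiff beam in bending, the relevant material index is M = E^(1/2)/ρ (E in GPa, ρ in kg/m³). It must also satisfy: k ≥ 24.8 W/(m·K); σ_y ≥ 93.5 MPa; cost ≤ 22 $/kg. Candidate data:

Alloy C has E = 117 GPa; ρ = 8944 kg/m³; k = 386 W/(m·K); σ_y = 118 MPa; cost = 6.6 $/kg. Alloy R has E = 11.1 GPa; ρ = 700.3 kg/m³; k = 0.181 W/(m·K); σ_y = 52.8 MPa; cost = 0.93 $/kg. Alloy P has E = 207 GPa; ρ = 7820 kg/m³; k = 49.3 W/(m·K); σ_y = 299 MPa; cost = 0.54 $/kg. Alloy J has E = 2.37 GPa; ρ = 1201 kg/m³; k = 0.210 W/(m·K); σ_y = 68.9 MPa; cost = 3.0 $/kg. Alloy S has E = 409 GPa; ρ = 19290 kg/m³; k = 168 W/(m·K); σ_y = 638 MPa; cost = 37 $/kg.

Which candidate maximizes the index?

alloy P

Screen on constraints: k ≥ 24.8 W/(m·K); σ_y ≥ 93.5 MPa; cost ≤ 22 $/kg. Survivors: alloy C, alloy P.
Per-candidate index values:
  alloy P: M = 1.84×10⁻³
  alloy C: M = 1.21×10⁻³
Alloy P has the largest M.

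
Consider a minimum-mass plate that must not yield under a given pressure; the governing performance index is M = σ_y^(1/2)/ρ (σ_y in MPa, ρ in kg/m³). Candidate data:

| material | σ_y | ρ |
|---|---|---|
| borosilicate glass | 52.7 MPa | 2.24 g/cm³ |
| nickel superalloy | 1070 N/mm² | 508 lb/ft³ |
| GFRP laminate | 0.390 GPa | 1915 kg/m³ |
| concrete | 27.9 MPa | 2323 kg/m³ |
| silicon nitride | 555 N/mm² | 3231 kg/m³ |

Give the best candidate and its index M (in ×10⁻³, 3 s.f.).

GFRP laminate, M = 10.3×10⁻³

Putting every candidate on a common basis:
  borosilicate glass: σ_y = 52.70 MPa, ρ = 2240 kg/m³
  nickel superalloy: σ_y = 1070 MPa, ρ = 8137 kg/m³
  GFRP laminate: σ_y = 390.0 MPa, ρ = 1915 kg/m³
  concrete: σ_y = 27.90 MPa, ρ = 2323 kg/m³
  silicon nitride: σ_y = 555.0 MPa, ρ = 3231 kg/m³
  GFRP laminate: M = 10.3×10⁻³
  silicon nitride: M = 7.29×10⁻³
  nickel superalloy: M = 4.02×10⁻³
  borosilicate glass: M = 3.24×10⁻³
  concrete: M = 2.27×10⁻³
GFRP laminate ranks first.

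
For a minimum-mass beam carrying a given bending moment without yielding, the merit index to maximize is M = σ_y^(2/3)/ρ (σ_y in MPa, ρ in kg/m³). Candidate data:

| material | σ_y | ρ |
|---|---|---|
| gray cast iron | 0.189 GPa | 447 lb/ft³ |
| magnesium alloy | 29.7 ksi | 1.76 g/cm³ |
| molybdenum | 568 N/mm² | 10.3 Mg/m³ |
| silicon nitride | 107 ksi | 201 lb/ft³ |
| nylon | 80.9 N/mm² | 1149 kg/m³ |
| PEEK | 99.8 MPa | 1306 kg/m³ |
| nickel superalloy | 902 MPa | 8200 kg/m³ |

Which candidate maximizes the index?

silicon nitride

After converting to SI:
  gray cast iron: σ_y = 189.0 MPa, ρ = 7160 kg/m³
  magnesium alloy: σ_y = 204.8 MPa, ρ = 1760 kg/m³
  molybdenum: σ_y = 568.0 MPa, ρ = 10300 kg/m³
  silicon nitride: σ_y = 737.7 MPa, ρ = 3220 kg/m³
  nylon: σ_y = 80.90 MPa, ρ = 1149 kg/m³
  PEEK: σ_y = 99.80 MPa, ρ = 1306 kg/m³
  nickel superalloy: σ_y = 902.0 MPa, ρ = 8200 kg/m³
  silicon nitride: M = 25.4×10⁻³
  magnesium alloy: M = 19.7×10⁻³
  PEEK: M = 16.5×10⁻³
  nylon: M = 16.3×10⁻³
  nickel superalloy: M = 11.4×10⁻³
  molybdenum: M = 6.66×10⁻³
  gray cast iron: M = 4.60×10⁻³
Silicon nitride has the largest M.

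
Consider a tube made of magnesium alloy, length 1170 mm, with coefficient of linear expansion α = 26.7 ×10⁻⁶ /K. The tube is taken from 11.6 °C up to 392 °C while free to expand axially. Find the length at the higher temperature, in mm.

1181.9 mm

ΔT = 392 − 11.6 = 380.4 K.
ΔL = α·L₀·ΔT = 26.7×10⁻⁶ × 1170 mm × 380.4 K = 11.9 mm.
L = L₀ + ΔL = 1170 + 11.9 = 1181.9 mm.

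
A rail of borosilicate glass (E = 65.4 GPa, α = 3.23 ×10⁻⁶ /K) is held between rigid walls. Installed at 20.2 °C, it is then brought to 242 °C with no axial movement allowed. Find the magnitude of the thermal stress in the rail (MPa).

46.9 MPa

ΔT = 221.8 K. Constrained thermal stress σ = E·α·ΔT = 65.40×10³ MPa × 3.23×10⁻⁶ × 221.8 = 46.9 MPa (compressive).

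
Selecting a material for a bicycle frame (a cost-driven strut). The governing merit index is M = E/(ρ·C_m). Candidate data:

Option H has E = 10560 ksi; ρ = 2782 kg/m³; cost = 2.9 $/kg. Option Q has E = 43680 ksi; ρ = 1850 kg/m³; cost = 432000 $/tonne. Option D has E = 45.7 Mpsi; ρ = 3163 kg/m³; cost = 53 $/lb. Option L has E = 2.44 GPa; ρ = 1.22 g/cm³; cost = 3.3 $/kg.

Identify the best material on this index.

option H

Putting every candidate on a common basis:
  option H: E = 72.81 GPa, ρ = 2782 kg/m³, cost = 2.900 $/kg
  option Q: E = 301.2 GPa, ρ = 1850 kg/m³, cost = 432.0 $/kg
  option D: E = 315.1 GPa, ρ = 3163 kg/m³, cost = 116.8 $/kg
  option L: E = 2.440 GPa, ρ = 1220 kg/m³, cost = 3.300 $/kg
  option H: M = 9.02 MN·m per $
  option D: M = 0.853 MN·m per $
  option L: M = 0.606 MN·m per $
  option Q: M = 0.377 MN·m per $
Option H ranks first.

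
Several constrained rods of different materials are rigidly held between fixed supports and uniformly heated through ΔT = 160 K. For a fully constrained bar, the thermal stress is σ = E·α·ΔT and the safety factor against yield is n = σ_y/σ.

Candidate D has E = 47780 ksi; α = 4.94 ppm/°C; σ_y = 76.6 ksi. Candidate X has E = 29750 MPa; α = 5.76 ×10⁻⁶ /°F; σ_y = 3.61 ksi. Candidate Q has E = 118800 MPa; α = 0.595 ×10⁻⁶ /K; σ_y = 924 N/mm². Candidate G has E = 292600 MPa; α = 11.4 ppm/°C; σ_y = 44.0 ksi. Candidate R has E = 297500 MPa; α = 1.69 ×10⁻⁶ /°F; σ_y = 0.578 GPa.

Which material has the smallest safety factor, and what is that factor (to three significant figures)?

candidate X, n = 0.504

With everything in SI (GPa, ×10⁻⁶/K, MPa):
  candidate D: E = 329.4, α = 4.94, σ_y = 528.1 → σ = 260 MPa, n = 2.03
  candidate X: E = 29.75, α = 10.4, σ_y = 24.89 → σ = 49.4 MPa, n = 0.504
  candidate Q: E = 118.8, α = 0.595, σ_y = 924.0 → σ = 11.3 MPa, n = 81.7
  candidate G: E = 292.6, α = 11.4, σ_y = 303.4 → σ = 534 MPa, n = 0.568
  candidate R: E = 297.5, α = 3.04, σ_y = 578.0 → σ = 145 MPa, n = 3.99
Smallest n: candidate X with n = 0.504.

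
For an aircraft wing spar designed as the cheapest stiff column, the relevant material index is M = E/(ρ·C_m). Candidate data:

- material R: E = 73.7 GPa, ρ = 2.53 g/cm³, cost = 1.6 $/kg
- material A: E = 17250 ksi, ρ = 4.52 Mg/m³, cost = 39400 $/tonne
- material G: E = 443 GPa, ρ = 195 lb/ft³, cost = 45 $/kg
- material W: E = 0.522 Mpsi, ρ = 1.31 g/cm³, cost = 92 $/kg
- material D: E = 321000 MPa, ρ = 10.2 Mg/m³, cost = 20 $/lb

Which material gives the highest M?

Putting every candidate on a common basis:
  material R: E = 73.70 GPa, ρ = 2530 kg/m³, cost = 1.600 $/kg
  material A: E = 118.9 GPa, ρ = 4520 kg/m³, cost = 39.40 $/kg
  material G: E = 443.0 GPa, ρ = 3124 kg/m³, cost = 45.00 $/kg
  material W: E = 3.599 GPa, ρ = 1310 kg/m³, cost = 92.00 $/kg
  material D: E = 321.0 GPa, ρ = 10200 kg/m³, cost = 44.09 $/kg
  material R: M = 18.2 MN·m per $
  material G: M = 3.15 MN·m per $
  material D: M = 0.714 MN·m per $
  material A: M = 0.668 MN·m per $
  material W: M = 0.0299 MN·m per $
The maximum is for material R.

material R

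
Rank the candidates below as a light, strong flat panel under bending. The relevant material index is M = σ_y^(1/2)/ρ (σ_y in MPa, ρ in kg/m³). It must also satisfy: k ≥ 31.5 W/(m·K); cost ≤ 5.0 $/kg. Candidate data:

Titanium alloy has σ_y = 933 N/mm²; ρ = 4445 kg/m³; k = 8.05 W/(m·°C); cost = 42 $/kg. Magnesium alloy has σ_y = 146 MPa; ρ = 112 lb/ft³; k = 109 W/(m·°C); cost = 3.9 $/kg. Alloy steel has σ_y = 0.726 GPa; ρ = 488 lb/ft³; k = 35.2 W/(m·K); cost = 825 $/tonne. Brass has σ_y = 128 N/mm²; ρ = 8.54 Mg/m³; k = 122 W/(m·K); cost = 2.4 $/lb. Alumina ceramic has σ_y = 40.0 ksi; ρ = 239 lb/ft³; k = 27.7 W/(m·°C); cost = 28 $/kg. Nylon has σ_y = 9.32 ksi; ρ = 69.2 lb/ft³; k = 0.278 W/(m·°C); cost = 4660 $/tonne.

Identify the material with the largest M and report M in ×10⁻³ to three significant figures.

Screen on constraints: k ≥ 31.5 W/(m·K); cost ≤ 5.0 $/kg. Survivors: magnesium alloy, alloy steel.
After converting to SI:
  magnesium alloy: σ_y = 146.0 MPa, ρ = 1794 kg/m³
  alloy steel: σ_y = 726.0 MPa, ρ = 7817 kg/m³
  magnesium alloy: M = 6.74×10⁻³
  alloy steel: M = 3.45×10⁻³
Magnesium alloy ranks first.

magnesium alloy, M = 6.74×10⁻³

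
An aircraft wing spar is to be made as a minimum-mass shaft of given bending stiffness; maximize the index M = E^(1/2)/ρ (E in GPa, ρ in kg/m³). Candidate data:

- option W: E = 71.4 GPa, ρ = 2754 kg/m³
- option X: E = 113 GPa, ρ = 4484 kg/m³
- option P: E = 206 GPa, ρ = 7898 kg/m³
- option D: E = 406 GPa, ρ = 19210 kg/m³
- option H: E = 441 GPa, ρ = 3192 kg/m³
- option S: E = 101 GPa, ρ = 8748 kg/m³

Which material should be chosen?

Per-candidate index values:
  option H: M = 6.58×10⁻³
  option W: M = 3.07×10⁻³
  option X: M = 2.37×10⁻³
  option P: M = 1.82×10⁻³
  option S: M = 1.15×10⁻³
  option D: M = 1.05×10⁻³
Highest index: option H.

option H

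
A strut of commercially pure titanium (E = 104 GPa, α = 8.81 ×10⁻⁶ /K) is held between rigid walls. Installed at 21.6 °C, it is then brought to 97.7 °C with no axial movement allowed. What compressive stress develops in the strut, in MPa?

69.7 MPa

ΔT = 76.10 K. Constrained thermal stress σ = E·α·ΔT = 104.0×10³ MPa × 8.81×10⁻⁶ × 76.10 = 69.7 MPa (compressive).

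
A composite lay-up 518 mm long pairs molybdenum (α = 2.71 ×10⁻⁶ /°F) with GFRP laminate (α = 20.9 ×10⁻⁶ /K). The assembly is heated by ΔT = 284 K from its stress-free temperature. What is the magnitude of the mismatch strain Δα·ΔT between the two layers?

molybdenum: α = 2.71×10⁻⁶/°F × 9/5 = 4.88×10⁻⁶/K.
Δα = |4.88 − 20.9|×10⁻⁶/K = 16.0×10⁻⁶/K.
Mismatch strain = Δα·ΔT = 16.0×10⁻⁶ × 284.0 = 4.55×10⁻³.

4.55×10⁻³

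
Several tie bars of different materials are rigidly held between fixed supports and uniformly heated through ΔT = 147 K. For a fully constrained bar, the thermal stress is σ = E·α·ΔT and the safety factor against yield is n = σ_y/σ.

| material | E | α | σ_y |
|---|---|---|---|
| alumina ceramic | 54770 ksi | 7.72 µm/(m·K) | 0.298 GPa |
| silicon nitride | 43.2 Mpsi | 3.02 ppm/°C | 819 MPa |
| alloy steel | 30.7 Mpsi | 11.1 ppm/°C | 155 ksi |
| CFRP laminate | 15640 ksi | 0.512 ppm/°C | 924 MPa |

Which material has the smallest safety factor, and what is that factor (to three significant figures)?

alumina ceramic, n = 0.695

With everything in SI (GPa, ×10⁻⁶/K, MPa):
  alumina ceramic: E = 377.6, α = 7.72, σ_y = 298.0 → σ = 429 MPa, n = 0.695
  silicon nitride: E = 297.9, α = 3.02, σ_y = 819.0 → σ = 132 MPa, n = 6.19
  alloy steel: E = 211.7, α = 11.1, σ_y = 1069 → σ = 345 MPa, n = 3.09
  CFRP laminate: E = 107.8, α = 0.512, σ_y = 924.0 → σ = 8.12 MPa, n = 114
The minimum is alumina ceramic at n = 0.695.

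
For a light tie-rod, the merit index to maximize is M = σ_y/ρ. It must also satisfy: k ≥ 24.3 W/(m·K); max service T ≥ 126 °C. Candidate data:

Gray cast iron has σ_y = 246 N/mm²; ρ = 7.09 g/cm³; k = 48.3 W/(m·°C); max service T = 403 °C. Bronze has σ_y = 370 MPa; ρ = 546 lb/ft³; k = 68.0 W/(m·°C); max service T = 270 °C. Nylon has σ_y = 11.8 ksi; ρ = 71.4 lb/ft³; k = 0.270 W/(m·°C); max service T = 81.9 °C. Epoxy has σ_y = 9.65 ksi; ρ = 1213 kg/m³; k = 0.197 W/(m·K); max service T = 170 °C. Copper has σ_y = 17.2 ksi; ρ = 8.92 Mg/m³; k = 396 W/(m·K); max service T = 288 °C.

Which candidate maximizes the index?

Screen on constraints: k ≥ 24.3 W/(m·K); max service T ≥ 126 °C. Survivors: gray cast iron, bronze, copper.
Convert each candidate to consistent units, then evaluate M:
  gray cast iron: σ_y = 246.0 MPa, ρ = 7090 kg/m³
  bronze: σ_y = 370.0 MPa, ρ = 8746 kg/m³
  copper: σ_y = 118.6 MPa, ρ = 8920 kg/m³
  bronze: M = 42.3 kN·m/kg
  gray cast iron: M = 34.7 kN·m/kg
  copper: M = 13.3 kN·m/kg
Bronze ranks first.

bronze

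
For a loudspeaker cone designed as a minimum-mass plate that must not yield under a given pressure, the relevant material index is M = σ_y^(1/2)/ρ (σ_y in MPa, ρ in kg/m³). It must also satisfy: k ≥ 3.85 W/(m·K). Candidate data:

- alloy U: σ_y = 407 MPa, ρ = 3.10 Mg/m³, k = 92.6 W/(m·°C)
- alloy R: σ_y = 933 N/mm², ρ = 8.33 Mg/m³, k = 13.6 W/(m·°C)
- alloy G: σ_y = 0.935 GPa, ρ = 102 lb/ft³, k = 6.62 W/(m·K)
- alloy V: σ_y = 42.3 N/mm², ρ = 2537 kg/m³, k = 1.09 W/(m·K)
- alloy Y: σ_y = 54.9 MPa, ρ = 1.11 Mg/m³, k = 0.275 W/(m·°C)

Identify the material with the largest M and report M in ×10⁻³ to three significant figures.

alloy G, M = 18.7×10⁻³

Screen on constraints: k ≥ 3.85 W/(m·K). Survivors: alloy U, alloy R, alloy G.
Convert each candidate to consistent units, then evaluate M:
  alloy U: σ_y = 407.0 MPa, ρ = 3100 kg/m³
  alloy R: σ_y = 933.0 MPa, ρ = 8330 kg/m³
  alloy G: σ_y = 935.0 MPa, ρ = 1634 kg/m³
  alloy G: M = 18.7×10⁻³
  alloy U: M = 6.51×10⁻³
  alloy R: M = 3.67×10⁻³
Alloy G has the largest M.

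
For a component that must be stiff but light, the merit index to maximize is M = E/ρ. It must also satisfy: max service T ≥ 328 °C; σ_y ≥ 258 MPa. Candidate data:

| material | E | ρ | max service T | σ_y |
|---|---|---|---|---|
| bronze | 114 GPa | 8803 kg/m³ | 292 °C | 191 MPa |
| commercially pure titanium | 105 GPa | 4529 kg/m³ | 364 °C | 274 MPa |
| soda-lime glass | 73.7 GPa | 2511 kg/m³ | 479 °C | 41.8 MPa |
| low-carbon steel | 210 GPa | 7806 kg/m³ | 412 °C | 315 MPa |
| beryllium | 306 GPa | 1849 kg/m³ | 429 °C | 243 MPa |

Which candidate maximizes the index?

Screen on constraints: max service T ≥ 328 °C; σ_y ≥ 258 MPa. Survivors: commercially pure titanium, low-carbon steel.
Computing M directly (units already consistent):
  low-carbon steel: M = 26.9 MN·m/kg
  commercially pure titanium: M = 23.2 MN·m/kg
Low-carbon steel has the largest M.

low-carbon steel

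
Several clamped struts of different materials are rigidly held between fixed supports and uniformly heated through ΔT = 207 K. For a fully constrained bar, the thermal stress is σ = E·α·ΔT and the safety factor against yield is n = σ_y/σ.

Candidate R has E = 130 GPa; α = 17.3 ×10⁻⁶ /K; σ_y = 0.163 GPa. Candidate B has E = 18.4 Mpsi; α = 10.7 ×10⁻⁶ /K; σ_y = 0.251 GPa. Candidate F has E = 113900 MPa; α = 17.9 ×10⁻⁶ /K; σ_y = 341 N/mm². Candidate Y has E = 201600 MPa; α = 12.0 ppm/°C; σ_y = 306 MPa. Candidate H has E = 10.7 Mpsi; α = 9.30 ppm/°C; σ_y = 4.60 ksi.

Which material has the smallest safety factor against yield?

Converting E to GPa, α to ×10⁻⁶/K, σ_y to MPa, then σ and n for each:
  candidate R: E = 130.0, α = 17.3, σ_y = 163.0 → σ = 466 MPa, n = 0.350
  candidate B: E = 126.9, α = 10.7, σ_y = 251.0 → σ = 281 MPa, n = 0.893
  candidate F: E = 113.9, α = 17.9, σ_y = 341.0 → σ = 422 MPa, n = 0.808
  candidate Y: E = 201.6, α = 12.0, σ_y = 306.0 → σ = 501 MPa, n = 0.611
  candidate H: E = 73.77, α = 9.30, σ_y = 31.72 → σ = 142 MPa, n = 0.223
Smallest n: candidate H with n = 0.223.

candidate H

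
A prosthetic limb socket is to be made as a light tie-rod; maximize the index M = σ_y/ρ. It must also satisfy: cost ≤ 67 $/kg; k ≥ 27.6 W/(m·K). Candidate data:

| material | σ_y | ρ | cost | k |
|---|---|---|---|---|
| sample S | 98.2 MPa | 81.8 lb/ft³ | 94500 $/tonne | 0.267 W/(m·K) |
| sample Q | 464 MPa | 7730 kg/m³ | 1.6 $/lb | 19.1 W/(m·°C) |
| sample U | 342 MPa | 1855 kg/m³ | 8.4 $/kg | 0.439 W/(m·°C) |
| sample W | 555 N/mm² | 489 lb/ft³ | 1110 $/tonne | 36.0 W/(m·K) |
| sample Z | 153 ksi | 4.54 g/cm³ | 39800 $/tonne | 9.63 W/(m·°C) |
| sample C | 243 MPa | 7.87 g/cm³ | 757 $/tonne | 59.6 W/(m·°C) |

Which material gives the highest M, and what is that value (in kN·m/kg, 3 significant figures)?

sample W, M = 70.9 kN·m/kg

Screen on constraints: cost ≤ 67 $/kg; k ≥ 27.6 W/(m·K). Survivors: sample W, sample C.
Normalizing units and computing the index:
  sample W: σ_y = 555.0 MPa, ρ = 7833 kg/m³
  sample C: σ_y = 243.0 MPa, ρ = 7870 kg/m³
  sample W: M = 70.9 kN·m/kg
  sample C: M = 30.9 kN·m/kg
Highest index: sample W.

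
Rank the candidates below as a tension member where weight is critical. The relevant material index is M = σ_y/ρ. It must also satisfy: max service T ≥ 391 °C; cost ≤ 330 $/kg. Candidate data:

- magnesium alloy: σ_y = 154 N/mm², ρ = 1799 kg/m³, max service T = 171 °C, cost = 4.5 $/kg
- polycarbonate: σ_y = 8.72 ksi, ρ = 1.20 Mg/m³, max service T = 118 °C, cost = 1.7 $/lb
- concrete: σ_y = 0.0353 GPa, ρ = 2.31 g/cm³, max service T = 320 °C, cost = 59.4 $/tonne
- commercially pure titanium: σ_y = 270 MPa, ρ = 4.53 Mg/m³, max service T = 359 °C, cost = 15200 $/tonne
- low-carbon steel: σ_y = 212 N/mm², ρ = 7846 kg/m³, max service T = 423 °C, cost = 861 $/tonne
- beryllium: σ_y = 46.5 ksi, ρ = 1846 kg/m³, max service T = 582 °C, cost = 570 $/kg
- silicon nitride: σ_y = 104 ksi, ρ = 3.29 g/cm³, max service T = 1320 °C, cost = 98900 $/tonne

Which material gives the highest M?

Screen on constraints: max service T ≥ 391 °C; cost ≤ 330 $/kg. Survivors: low-carbon steel, silicon nitride.
After converting to SI:
  low-carbon steel: σ_y = 212.0 MPa, ρ = 7846 kg/m³
  silicon nitride: σ_y = 717.1 MPa, ρ = 3290 kg/m³
  silicon nitride: M = 218 kN·m/kg
  low-carbon steel: M = 27.0 kN·m/kg
Highest index: silicon nitride.

silicon nitride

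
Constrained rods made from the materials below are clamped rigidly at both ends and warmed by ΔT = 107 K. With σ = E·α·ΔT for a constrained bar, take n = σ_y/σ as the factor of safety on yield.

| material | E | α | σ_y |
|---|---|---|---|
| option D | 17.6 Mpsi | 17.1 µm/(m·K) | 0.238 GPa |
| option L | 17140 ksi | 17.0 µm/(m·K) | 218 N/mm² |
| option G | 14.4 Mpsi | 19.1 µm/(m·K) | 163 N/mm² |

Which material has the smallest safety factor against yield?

option G

Converting E to GPa, α to ×10⁻⁶/K, σ_y to MPa, then σ and n for each:
  option D: E = 121.3, α = 17.1, σ_y = 238.0 → σ = 222 MPa, n = 1.07
  option L: E = 118.2, α = 17.0, σ_y = 218.0 → σ = 215 MPa, n = 1.01
  option G: E = 99.28, α = 19.1, σ_y = 163.0 → σ = 203 MPa, n = 0.803
Option G has the lowest safety factor, n = 0.803.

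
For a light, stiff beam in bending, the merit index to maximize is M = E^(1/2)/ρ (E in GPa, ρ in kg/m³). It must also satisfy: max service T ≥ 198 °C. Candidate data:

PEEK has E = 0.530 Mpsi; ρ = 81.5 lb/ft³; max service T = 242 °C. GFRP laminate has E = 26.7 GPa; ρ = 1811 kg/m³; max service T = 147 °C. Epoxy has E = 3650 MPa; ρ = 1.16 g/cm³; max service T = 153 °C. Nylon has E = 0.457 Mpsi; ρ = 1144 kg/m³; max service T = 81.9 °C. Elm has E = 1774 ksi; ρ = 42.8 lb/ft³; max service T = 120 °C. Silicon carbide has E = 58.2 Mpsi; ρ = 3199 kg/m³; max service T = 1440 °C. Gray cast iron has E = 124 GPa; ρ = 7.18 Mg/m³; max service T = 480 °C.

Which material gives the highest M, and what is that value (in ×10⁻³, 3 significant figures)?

silicon carbide, M = 6.26×10⁻³

Screen on constraints: max service T ≥ 198 °C. Survivors: PEEK, silicon carbide, gray cast iron.
Convert each candidate to consistent units, then evaluate M:
  PEEK: E = 3.654 GPa, ρ = 1306 kg/m³
  silicon carbide: E = 401.3 GPa, ρ = 3199 kg/m³
  gray cast iron: E = 124.0 GPa, ρ = 7180 kg/m³
  silicon carbide: M = 6.26×10⁻³
  gray cast iron: M = 1.55×10⁻³
  PEEK: M = 1.46×10⁻³
Silicon carbide has the largest M.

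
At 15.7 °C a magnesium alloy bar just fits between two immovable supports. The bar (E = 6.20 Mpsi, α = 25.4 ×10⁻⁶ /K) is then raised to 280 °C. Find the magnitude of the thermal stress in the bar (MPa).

287 MPa

E = 6.20 Mpsi = 42.75 GPa.
ΔT = 264.3 K. Constrained thermal stress σ = E·α·ΔT = 42.75×10³ MPa × 25.4×10⁻⁶ × 264.3 = 287 MPa (compressive).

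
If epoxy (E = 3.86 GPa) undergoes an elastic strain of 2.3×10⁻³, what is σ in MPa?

8.88 MPa

σ = E·ε = 3860 MPa × 2.3×10⁻³ = 8.88 MPa.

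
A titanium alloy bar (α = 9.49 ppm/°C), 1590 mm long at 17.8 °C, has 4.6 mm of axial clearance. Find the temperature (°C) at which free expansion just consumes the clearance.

323 °C

α·L₀·ΔT = 4.6 mm ⇒ ΔT = 4.6 / (9.49×10⁻⁶ × 1590.0) = 304.9 K.
T = 17.8 + 304.9 = 322.7 °C.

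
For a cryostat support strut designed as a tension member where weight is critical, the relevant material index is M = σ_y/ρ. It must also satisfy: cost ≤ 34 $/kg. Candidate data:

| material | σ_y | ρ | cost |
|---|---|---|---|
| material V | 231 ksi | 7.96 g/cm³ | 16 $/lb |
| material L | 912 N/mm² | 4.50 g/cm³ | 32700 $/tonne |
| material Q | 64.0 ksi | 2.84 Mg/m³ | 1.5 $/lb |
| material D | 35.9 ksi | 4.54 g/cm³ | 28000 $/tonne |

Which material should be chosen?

Screen on constraints: cost ≤ 34 $/kg. Survivors: material L, material Q, material D.
Normalizing units and computing the index:
  material L: σ_y = 912.0 MPa, ρ = 4500 kg/m³
  material Q: σ_y = 441.3 MPa, ρ = 2840 kg/m³
  material D: σ_y = 247.5 MPa, ρ = 4540 kg/m³
  material L: M = 203 kN·m/kg
  material Q: M = 155 kN·m/kg
  material D: M = 54.5 kN·m/kg
Highest index: material L.

material L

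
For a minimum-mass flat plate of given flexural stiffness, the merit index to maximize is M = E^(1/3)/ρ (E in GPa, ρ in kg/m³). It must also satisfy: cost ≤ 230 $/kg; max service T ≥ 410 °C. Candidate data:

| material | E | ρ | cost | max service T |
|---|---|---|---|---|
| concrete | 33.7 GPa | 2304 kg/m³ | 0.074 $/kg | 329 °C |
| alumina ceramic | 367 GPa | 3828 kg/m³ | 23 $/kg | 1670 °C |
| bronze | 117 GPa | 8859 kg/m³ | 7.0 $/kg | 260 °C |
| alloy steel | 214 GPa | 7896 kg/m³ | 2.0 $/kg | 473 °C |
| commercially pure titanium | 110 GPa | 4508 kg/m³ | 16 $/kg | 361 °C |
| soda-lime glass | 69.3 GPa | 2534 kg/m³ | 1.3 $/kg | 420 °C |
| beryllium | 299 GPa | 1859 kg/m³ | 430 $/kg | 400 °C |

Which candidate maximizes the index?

alumina ceramic

Screen on constraints: cost ≤ 230 $/kg; max service T ≥ 410 °C. Survivors: alumina ceramic, alloy steel, soda-lime glass.
Computing M directly (units already consistent):
  alumina ceramic: M = 1.87×10⁻³
  soda-lime glass: M = 1.62×10⁻³
  alloy steel: M = 0.758×10⁻³
Alumina ceramic ranks first.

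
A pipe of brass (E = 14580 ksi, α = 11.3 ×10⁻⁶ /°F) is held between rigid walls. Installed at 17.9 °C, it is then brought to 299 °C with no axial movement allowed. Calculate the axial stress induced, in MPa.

E = 14580 ksi = 100.5 GPa.
α = 11.3×10⁻⁶/°F × 9/5 = 20.3×10⁻⁶/K.
ΔT = 281.1 K. Constrained thermal stress σ = E·α·ΔT = 100.5×10³ MPa × 20.3×10⁻⁶ × 281.1 = 575 MPa (compressive).

575 MPa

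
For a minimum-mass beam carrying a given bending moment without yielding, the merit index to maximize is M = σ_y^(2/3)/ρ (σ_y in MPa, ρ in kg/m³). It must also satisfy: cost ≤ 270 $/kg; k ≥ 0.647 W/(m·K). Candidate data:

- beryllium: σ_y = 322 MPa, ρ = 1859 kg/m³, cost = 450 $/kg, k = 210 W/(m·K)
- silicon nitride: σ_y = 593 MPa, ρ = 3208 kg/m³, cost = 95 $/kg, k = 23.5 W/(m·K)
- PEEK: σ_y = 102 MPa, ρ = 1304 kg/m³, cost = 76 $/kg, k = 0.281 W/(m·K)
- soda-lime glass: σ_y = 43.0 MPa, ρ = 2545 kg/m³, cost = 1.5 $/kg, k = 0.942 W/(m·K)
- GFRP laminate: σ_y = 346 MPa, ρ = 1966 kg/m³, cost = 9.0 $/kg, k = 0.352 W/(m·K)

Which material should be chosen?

silicon nitride

Screen on constraints: cost ≤ 270 $/kg; k ≥ 0.647 W/(m·K). Survivors: silicon nitride, soda-lime glass.
Per-candidate index values:
  silicon nitride: M = 22.0×10⁻³
  soda-lime glass: M = 4.82×10⁻³
Highest index: silicon nitride.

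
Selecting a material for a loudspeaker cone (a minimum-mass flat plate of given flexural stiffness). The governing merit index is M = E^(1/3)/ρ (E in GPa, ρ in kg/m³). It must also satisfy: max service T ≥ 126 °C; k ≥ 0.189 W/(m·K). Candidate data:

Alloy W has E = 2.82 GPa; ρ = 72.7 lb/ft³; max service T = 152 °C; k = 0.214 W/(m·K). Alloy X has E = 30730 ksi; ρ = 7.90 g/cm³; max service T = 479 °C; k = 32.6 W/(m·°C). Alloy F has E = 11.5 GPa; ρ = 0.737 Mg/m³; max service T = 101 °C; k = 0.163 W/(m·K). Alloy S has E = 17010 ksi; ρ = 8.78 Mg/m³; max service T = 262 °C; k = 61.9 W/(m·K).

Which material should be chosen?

alloy W

Screen on constraints: max service T ≥ 126 °C; k ≥ 0.189 W/(m·K). Survivors: alloy W, alloy X, alloy S.
Normalizing units and computing the index:
  alloy W: E = 2.820 GPa, ρ = 1165 kg/m³
  alloy X: E = 211.9 GPa, ρ = 7900 kg/m³
  alloy S: E = 117.3 GPa, ρ = 8780 kg/m³
  alloy W: M = 1.21×10⁻³
  alloy X: M = 0.755×10⁻³
  alloy S: M = 0.558×10⁻³
Alloy W ranks first.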